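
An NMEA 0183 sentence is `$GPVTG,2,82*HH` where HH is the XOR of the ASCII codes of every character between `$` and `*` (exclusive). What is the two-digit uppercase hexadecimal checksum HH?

XOR the ASCII codes of the payload characters:
  'G' = 0x47 → acc = 0x47
  'P' = 0x50 → acc = 0x17
  'V' = 0x56 → acc = 0x41
  'T' = 0x54 → acc = 0x15
  'G' = 0x47 → acc = 0x52
  ',' = 0x2C → acc = 0x7E
  '2' = 0x32 → acc = 0x4C
  ',' = 0x2C → acc = 0x60
  '8' = 0x38 → acc = 0x58
  '2' = 0x32 → acc = 0x6A
Checksum = 0x6A.

6A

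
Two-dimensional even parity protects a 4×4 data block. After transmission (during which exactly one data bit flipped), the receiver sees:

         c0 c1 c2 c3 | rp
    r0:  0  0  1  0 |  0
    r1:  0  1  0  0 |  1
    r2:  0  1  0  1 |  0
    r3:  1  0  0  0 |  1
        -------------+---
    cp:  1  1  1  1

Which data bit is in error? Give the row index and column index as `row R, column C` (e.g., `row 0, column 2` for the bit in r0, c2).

row 0, column 1

Recompute each row's even parity and compare to rp:
  r0: data parity 1, sent rp 0 → mismatch
  r1: data parity 1, sent rp 1 → ok
  r2: data parity 0, sent rp 0 → ok
  r3: data parity 1, sent rp 1 → ok
Recompute each column's even parity and compare to cp:
  c0: data parity 1, sent cp 1 → ok
  c1: data parity 0, sent cp 1 → mismatch
  c2: data parity 1, sent cp 1 → ok
  c3: data parity 1, sent cp 1 → ok
Exactly one row (r0) and one column (c1) fail → the flipped bit is at their intersection.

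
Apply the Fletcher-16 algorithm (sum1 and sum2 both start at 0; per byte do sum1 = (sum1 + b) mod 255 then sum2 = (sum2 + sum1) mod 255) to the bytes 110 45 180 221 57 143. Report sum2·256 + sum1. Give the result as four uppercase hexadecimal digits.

E6F6

Running sums (mod 255):
  after byte 0 (110): sum1=110, sum2=110
  after byte 1 (45): sum1=155, sum2=10
  after byte 2 (180): sum1=80, sum2=90
  after byte 3 (221): sum1=46, sum2=136
  after byte 4 (57): sum1=103, sum2=239
  after byte 5 (143): sum1=246, sum2=230
Checksum = sum2·256 + sum1 = 230·256 + 246 = 59126 = 0xE6F6.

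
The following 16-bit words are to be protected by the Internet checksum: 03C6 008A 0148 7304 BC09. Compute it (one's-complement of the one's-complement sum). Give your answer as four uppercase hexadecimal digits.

CB59

One's-complement addition (fold any carry out of bit 15 back into bit 0):
  0x03C6 + 0x008A = 0x00450
  0x0450 + 0x0148 = 0x00598
  0x0598 + 0x7304 = 0x0789C
  0x789C + 0xBC09 = 0x134A5 → wrap carry → 0x34A6
One's-complement sum = 0x34A6.
Checksum = ~0x34A6 & 0xFFFF = 0xCB59.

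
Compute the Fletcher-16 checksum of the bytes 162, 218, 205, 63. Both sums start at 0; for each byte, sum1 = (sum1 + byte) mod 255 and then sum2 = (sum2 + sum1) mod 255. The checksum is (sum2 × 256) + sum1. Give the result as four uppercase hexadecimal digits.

F58A

Running sums (mod 255):
  after byte 0 (162): sum1=162, sum2=162
  after byte 1 (218): sum1=125, sum2=32
  after byte 2 (205): sum1=75, sum2=107
  after byte 3 (63): sum1=138, sum2=245
Checksum = sum2·256 + sum1 = 245·256 + 138 = 62858 = 0xF58A.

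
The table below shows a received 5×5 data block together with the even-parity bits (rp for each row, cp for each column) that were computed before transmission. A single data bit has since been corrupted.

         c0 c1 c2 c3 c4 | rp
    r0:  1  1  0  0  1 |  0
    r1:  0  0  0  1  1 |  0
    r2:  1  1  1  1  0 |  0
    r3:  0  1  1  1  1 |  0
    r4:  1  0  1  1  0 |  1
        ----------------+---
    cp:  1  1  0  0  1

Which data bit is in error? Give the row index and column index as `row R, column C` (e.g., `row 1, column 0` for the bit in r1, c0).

row 0, column 2

Recompute each row's even parity and compare to rp:
  r0: data parity 1, sent rp 0 → mismatch
  r1: data parity 0, sent rp 0 → ok
  r2: data parity 0, sent rp 0 → ok
  r3: data parity 0, sent rp 0 → ok
  r4: data parity 1, sent rp 1 → ok
Recompute each column's even parity and compare to cp:
  c0: data parity 1, sent cp 1 → ok
  c1: data parity 1, sent cp 1 → ok
  c2: data parity 1, sent cp 0 → mismatch
  c3: data parity 0, sent cp 0 → ok
  c4: data parity 1, sent cp 1 → ok
Exactly one row (r0) and one column (c2) fail → the flipped bit is at their intersection.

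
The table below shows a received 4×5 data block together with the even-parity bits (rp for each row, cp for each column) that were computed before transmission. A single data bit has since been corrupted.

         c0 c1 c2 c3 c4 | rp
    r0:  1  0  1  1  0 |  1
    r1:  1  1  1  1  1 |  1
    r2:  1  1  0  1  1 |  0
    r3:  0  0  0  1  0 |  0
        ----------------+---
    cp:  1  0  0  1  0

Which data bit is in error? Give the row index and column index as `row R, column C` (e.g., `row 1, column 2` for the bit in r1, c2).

row 3, column 3

Recompute each row's even parity and compare to rp:
  r0: data parity 1, sent rp 1 → ok
  r1: data parity 1, sent rp 1 → ok
  r2: data parity 0, sent rp 0 → ok
  r3: data parity 1, sent rp 0 → mismatch
Recompute each column's even parity and compare to cp:
  c0: data parity 1, sent cp 1 → ok
  c1: data parity 0, sent cp 0 → ok
  c2: data parity 0, sent cp 0 → ok
  c3: data parity 0, sent cp 1 → mismatch
  c4: data parity 0, sent cp 0 → ok
Exactly one row (r3) and one column (c3) fail → the flipped bit is at their intersection.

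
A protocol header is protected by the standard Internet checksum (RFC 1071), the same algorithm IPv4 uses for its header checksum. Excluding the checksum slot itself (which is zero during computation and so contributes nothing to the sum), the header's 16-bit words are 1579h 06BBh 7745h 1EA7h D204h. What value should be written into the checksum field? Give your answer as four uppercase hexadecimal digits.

7BDA

One's-complement addition (fold any carry out of bit 15 back into bit 0):
  0x1579 + 0x06BB = 0x01C34
  0x1C34 + 0x7745 = 0x09379
  0x9379 + 0x1EA7 = 0x0B220
  0xB220 + 0xD204 = 0x18424 → wrap carry → 0x8425
One's-complement sum = 0x8425.
Checksum = ~0x8425 & 0xFFFF = 0x7BDA.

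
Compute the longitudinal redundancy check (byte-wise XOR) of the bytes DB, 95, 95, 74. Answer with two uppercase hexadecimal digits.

XOR the bytes together:
  start with 0xDB
  0xDB ⊕ 0x95 = 0x4E
  0x4E ⊕ 0x95 = 0xDB
  0xDB ⊕ 0x74 = 0xAF

AF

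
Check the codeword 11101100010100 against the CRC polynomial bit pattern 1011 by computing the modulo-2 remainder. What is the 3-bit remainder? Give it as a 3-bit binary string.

Modulo-2 division of 11101100010100 by 1011:
  pos 0: 1110 XOR 1011 = 0101
  pos 1: 1011 XOR 1011 = 0000
  pos 5: 1000 XOR 1011 = 0011
  pos 7: 1110 XOR 1011 = 0101
  pos 8: 1011 XOR 1011 = 0000
Remainder = 000 (zero — the frame passes the CRC check).

000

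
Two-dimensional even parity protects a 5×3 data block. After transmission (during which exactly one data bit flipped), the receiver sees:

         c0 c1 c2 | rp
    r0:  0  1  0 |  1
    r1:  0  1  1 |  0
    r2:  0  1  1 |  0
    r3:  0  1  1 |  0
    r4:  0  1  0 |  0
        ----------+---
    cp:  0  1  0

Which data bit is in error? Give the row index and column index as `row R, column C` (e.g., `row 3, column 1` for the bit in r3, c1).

Recompute each row's even parity and compare to rp:
  r0: data parity 1, sent rp 1 → ok
  r1: data parity 0, sent rp 0 → ok
  r2: data parity 0, sent rp 0 → ok
  r3: data parity 0, sent rp 0 → ok
  r4: data parity 1, sent rp 0 → mismatch
Recompute each column's even parity and compare to cp:
  c0: data parity 0, sent cp 0 → ok
  c1: data parity 1, sent cp 1 → ok
  c2: data parity 1, sent cp 0 → mismatch
Exactly one row (r4) and one column (c2) fail → the flipped bit is at their intersection.

row 4, column 2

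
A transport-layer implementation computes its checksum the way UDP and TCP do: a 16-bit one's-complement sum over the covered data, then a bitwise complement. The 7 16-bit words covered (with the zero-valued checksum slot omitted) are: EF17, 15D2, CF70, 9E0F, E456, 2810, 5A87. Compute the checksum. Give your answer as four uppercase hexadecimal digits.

26A7

One's-complement addition (fold any carry out of bit 15 back into bit 0):
  0xEF17 + 0x15D2 = 0x104E9 → wrap carry → 0x04EA
  0x04EA + 0xCF70 = 0x0D45A
  0xD45A + 0x9E0F = 0x17269 → wrap carry → 0x726A
  0x726A + 0xE456 = 0x156C0 → wrap carry → 0x56C1
  0x56C1 + 0x2810 = 0x07ED1
  0x7ED1 + 0x5A87 = 0x0D958
One's-complement sum = 0xD958.
Checksum = ~0xD958 & 0xFFFF = 0x26A7.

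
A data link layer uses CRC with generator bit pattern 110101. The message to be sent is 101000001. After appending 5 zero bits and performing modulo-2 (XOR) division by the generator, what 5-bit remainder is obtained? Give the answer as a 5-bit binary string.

10110

Append 5 zeros: 10100000100000. Divide by 110101 (XOR where the leading bit is 1):
  pos 0: 101000 XOR 110101 = 011101
  pos 1: 111010 XOR 110101 = 001111
  pos 3: 111101 XOR 110101 = 001000
  pos 5: 100000 XOR 110101 = 010101
  pos 6: 101010 XOR 110101 = 011111
  pos 7: 111110 XOR 110101 = 001011
Remainder (last 5 bits) = 10110. This is the CRC / FCS.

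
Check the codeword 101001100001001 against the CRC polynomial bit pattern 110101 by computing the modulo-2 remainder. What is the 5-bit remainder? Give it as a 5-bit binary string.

Modulo-2 division of 101001100001001 by 110101:
  pos 0: 101001 XOR 110101 = 011100
  pos 1: 111001 XOR 110101 = 001100
  pos 3: 110000 XOR 110101 = 000101
  pos 6: 101001 XOR 110101 = 011100
  pos 7: 111000 XOR 110101 = 001101
  pos 9: 110101 XOR 110101 = 000000
Remainder = 00000 (zero — the frame passes the CRC check).

00000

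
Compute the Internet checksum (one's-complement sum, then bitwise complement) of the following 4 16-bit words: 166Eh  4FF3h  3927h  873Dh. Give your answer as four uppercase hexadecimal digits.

One's-complement addition (fold any carry out of bit 15 back into bit 0):
  0x166E + 0x4FF3 = 0x06661
  0x6661 + 0x3927 = 0x09F88
  0x9F88 + 0x873D = 0x126C5 → wrap carry → 0x26C6
One's-complement sum = 0x26C6.
Checksum = ~0x26C6 & 0xFFFF = 0xD939.

D939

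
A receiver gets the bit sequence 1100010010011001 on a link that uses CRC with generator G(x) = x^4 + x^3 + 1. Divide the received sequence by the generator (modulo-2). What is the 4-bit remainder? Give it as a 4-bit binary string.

Modulo-2 division of 1100010010011001 by 11001:
  pos 0: 11000 XOR 11001 = 00001
  pos 4: 11001 XOR 11001 = 00000
  pos 11: 11001 XOR 11001 = 00000
Remainder = 0000 (zero — the frame passes the CRC check).

0000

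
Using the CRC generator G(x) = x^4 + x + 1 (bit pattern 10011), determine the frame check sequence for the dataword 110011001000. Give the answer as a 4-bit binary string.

1010

Append 4 zeros: 1100110010000000. Divide by 10011 (XOR where the leading bit is 1):
  pos 0: 11001 XOR 10011 = 01010
  pos 1: 10101 XOR 10011 = 00110
  pos 3: 11000 XOR 10011 = 01011
  pos 4: 10111 XOR 10011 = 00100
  pos 6: 10000 XOR 10011 = 00011
  pos 9: 11000 XOR 10011 = 01011
  pos 10: 10110 XOR 10011 = 00101
Remainder (last 4 bits) = 1010. This is the CRC / FCS.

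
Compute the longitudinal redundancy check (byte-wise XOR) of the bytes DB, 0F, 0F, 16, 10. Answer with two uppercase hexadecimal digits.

DD

XOR the bytes together:
  start with 0xDB
  0xDB ⊕ 0x0F = 0xD4
  0xD4 ⊕ 0x0F = 0xDB
  0xDB ⊕ 0x16 = 0xCD
  0xCD ⊕ 0x10 = 0xDD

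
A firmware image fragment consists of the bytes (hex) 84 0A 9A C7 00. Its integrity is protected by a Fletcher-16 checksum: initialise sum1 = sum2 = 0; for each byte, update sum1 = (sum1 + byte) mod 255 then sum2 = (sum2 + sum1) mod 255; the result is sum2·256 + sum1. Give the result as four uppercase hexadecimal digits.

1EF0

Running sums (mod 255):
  after byte 0 (84): sum1=132, sum2=132
  after byte 1 (0A): sum1=142, sum2=19
  after byte 2 (9A): sum1=41, sum2=60
  after byte 3 (C7): sum1=240, sum2=45
  after byte 4 (00): sum1=240, sum2=30
Checksum = sum2·256 + sum1 = 30·256 + 240 = 7920 = 0x1EF0.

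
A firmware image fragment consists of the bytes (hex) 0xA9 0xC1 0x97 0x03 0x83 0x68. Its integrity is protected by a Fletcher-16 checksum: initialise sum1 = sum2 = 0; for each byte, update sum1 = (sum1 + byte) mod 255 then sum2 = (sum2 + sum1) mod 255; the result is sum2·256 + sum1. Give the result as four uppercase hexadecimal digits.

99F1

Running sums (mod 255):
  after byte 0 (0xA9): sum1=169, sum2=169
  after byte 1 (0xC1): sum1=107, sum2=21
  after byte 2 (0x97): sum1=3, sum2=24
  after byte 3 (0x03): sum1=6, sum2=30
  after byte 4 (0x83): sum1=137, sum2=167
  after byte 5 (0x68): sum1=241, sum2=153
Checksum = sum2·256 + sum1 = 153·256 + 241 = 39409 = 0x99F1.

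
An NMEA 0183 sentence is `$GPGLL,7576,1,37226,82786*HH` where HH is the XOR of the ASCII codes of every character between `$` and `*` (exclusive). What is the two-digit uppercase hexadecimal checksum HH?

63

XOR the ASCII codes of the payload characters:
  'G' = 0x47 → acc = 0x47
  'P' = 0x50 → acc = 0x17
  'G' = 0x47 → acc = 0x50
  'L' = 0x4C → acc = 0x1C
  'L' = 0x4C → acc = 0x50
  ',' = 0x2C → acc = 0x7C
  '7' = 0x37 → acc = 0x4B
  '5' = 0x35 → acc = 0x7E
  '7' = 0x37 → acc = 0x49
  '6' = 0x36 → acc = 0x7F
  ',' = 0x2C → acc = 0x53
  '1' = 0x31 → acc = 0x62
  ',' = 0x2C → acc = 0x4E
  '3' = 0x33 → acc = 0x7D
  '7' = 0x37 → acc = 0x4A
  '2' = 0x32 → acc = 0x78
  '2' = 0x32 → acc = 0x4A
  '6' = 0x36 → acc = 0x7C
  ',' = 0x2C → acc = 0x50
  '8' = 0x38 → acc = 0x68
  '2' = 0x32 → acc = 0x5A
  '7' = 0x37 → acc = 0x6D
  '8' = 0x38 → acc = 0x55
  '6' = 0x36 → acc = 0x63
Checksum = 0x63.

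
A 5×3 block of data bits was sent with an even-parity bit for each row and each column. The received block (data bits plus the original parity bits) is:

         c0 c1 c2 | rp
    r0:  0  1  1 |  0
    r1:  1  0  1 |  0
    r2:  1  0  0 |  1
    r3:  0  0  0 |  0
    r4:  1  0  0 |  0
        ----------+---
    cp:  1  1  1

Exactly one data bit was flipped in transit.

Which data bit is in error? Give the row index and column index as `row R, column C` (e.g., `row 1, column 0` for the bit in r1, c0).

row 4, column 2

Recompute each row's even parity and compare to rp:
  r0: data parity 0, sent rp 0 → ok
  r1: data parity 0, sent rp 0 → ok
  r2: data parity 1, sent rp 1 → ok
  r3: data parity 0, sent rp 0 → ok
  r4: data parity 1, sent rp 0 → mismatch
Recompute each column's even parity and compare to cp:
  c0: data parity 1, sent cp 1 → ok
  c1: data parity 1, sent cp 1 → ok
  c2: data parity 0, sent cp 1 → mismatch
Exactly one row (r4) and one column (c2) fail → the flipped bit is at their intersection.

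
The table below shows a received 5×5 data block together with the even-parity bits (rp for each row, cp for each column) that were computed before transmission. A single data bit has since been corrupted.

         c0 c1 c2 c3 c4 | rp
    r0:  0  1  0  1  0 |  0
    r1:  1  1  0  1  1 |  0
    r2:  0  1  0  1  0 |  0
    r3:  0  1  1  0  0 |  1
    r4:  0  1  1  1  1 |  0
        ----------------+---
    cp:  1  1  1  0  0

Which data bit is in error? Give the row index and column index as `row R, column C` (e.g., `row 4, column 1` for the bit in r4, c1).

Recompute each row's even parity and compare to rp:
  r0: data parity 0, sent rp 0 → ok
  r1: data parity 0, sent rp 0 → ok
  r2: data parity 0, sent rp 0 → ok
  r3: data parity 0, sent rp 1 → mismatch
  r4: data parity 0, sent rp 0 → ok
Recompute each column's even parity and compare to cp:
  c0: data parity 1, sent cp 1 → ok
  c1: data parity 1, sent cp 1 → ok
  c2: data parity 0, sent cp 1 → mismatch
  c3: data parity 0, sent cp 0 → ok
  c4: data parity 0, sent cp 0 → ok
Exactly one row (r3) and one column (c2) fail → the flipped bit is at their intersection.

row 3, column 2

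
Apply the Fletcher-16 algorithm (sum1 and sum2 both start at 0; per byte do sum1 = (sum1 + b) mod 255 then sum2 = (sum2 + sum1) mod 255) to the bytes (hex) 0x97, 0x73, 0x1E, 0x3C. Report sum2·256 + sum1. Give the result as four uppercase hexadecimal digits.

Running sums (mod 255):
  after byte 0 (0x97): sum1=151, sum2=151
  after byte 1 (0x73): sum1=11, sum2=162
  after byte 2 (0x1E): sum1=41, sum2=203
  after byte 3 (0x3C): sum1=101, sum2=49
Checksum = sum2·256 + sum1 = 49·256 + 101 = 12645 = 0x3165.

3165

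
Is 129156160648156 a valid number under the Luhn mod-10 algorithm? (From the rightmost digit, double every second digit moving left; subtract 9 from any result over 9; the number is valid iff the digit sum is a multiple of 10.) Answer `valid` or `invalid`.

From the right, keep odd positions and double even positions (subtract 9 from any doubled value over 9):
  doubled (positions 2,4,...): 1 7 3 3 3 2 4 → sum 23
  kept (positions 1,3,...): 6 1 4 0 1 5 9 1 → sum 27
Total = 50.
50 mod 10 = 0, so the number is valid.

valid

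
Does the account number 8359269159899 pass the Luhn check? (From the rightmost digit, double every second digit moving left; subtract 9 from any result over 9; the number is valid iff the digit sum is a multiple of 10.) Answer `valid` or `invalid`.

From the right, keep odd positions and double even positions (subtract 9 from any doubled value over 9):
  doubled (positions 2,4,...): 9 9 2 3 9 6 → sum 38
  kept (positions 1,3,...): 9 8 5 9 2 5 8 → sum 46
Total = 84.
84 mod 10 = 4, so the number is invalid.

invalid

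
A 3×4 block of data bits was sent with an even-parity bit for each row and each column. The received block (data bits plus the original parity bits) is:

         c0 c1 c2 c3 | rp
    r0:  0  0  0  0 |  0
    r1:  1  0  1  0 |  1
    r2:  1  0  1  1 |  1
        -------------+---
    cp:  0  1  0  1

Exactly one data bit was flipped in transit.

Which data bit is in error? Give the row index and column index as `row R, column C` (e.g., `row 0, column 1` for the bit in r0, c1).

row 1, column 1

Recompute each row's even parity and compare to rp:
  r0: data parity 0, sent rp 0 → ok
  r1: data parity 0, sent rp 1 → mismatch
  r2: data parity 1, sent rp 1 → ok
Recompute each column's even parity and compare to cp:
  c0: data parity 0, sent cp 0 → ok
  c1: data parity 0, sent cp 1 → mismatch
  c2: data parity 0, sent cp 0 → ok
  c3: data parity 1, sent cp 1 → ok
Exactly one row (r1) and one column (c1) fail → the flipped bit is at their intersection.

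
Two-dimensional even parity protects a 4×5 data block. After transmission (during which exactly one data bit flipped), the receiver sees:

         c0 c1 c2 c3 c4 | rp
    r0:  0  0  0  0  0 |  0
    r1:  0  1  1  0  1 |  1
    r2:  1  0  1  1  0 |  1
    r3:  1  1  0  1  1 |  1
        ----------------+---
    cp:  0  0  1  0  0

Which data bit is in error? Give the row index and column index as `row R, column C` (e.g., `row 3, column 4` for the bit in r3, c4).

Recompute each row's even parity and compare to rp:
  r0: data parity 0, sent rp 0 → ok
  r1: data parity 1, sent rp 1 → ok
  r2: data parity 1, sent rp 1 → ok
  r3: data parity 0, sent rp 1 → mismatch
Recompute each column's even parity and compare to cp:
  c0: data parity 0, sent cp 0 → ok
  c1: data parity 0, sent cp 0 → ok
  c2: data parity 0, sent cp 1 → mismatch
  c3: data parity 0, sent cp 0 → ok
  c4: data parity 0, sent cp 0 → ok
Exactly one row (r3) and one column (c2) fail → the flipped bit is at their intersection.

row 3, column 2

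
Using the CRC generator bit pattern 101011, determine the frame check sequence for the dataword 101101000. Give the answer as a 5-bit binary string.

Append 5 zeros: 10110100000000. Divide by 101011 (XOR where the leading bit is 1):
  pos 0: 101101 XOR 101011 = 000110
  pos 3: 110000 XOR 101011 = 011011
  pos 4: 110110 XOR 101011 = 011101
  pos 5: 111010 XOR 101011 = 010001
  pos 6: 100010 XOR 101011 = 001001
  pos 8: 100100 XOR 101011 = 001111
Remainder (last 5 bits) = 01111. This is the CRC / FCS.

01111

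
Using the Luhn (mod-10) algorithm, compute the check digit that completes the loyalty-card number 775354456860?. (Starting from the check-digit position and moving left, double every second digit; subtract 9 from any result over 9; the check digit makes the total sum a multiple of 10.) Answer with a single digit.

Partial digits right→left: 0 6 8 6 5 4 4 5 3 5 7 7
Double every second digit counting from the check-digit position (so the 1st, 3rd, 5th, ... of the partial from the right).
  doubled (with −9 where >9): 0 7 1 8 6 5 → sum 27
  kept as-is: 6 6 4 5 5 7 → sum 33
Total = 27 + 33 = 60.
Check digit = (10 − (60 mod 10)) mod 10 = 0.

0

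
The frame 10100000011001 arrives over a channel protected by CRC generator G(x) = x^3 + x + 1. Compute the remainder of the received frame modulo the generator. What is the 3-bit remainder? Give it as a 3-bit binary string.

Modulo-2 division of 10100000011001 by 1011:
  pos 0: 1010 XOR 1011 = 0001
  pos 3: 1000 XOR 1011 = 0011
  pos 5: 1100 XOR 1011 = 0111
  pos 6: 1111 XOR 1011 = 0100
  pos 7: 1001 XOR 1011 = 0010
  pos 9: 1000 XOR 1011 = 0011
Remainder = 111 (nonzero — an error is detected).

111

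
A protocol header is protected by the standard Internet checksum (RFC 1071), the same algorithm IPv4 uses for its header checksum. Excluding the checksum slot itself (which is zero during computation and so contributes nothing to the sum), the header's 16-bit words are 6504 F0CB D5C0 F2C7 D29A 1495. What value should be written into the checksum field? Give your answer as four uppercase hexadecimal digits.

FA76

One's-complement addition (fold any carry out of bit 15 back into bit 0):
  0x6504 + 0xF0CB = 0x155CF → wrap carry → 0x55D0
  0x55D0 + 0xD5C0 = 0x12B90 → wrap carry → 0x2B91
  0x2B91 + 0xF2C7 = 0x11E58 → wrap carry → 0x1E59
  0x1E59 + 0xD29A = 0x0F0F3
  0xF0F3 + 0x1495 = 0x10588 → wrap carry → 0x0589
One's-complement sum = 0x0589.
Checksum = ~0x0589 & 0xFFFF = 0xFA76.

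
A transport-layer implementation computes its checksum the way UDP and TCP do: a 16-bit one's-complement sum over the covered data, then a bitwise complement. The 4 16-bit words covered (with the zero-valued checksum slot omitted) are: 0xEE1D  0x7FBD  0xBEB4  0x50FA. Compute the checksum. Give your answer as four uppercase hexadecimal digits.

8275

One's-complement addition (fold any carry out of bit 15 back into bit 0):
  0xEE1D + 0x7FBD = 0x16DDA → wrap carry → 0x6DDB
  0x6DDB + 0xBEB4 = 0x12C8F → wrap carry → 0x2C90
  0x2C90 + 0x50FA = 0x07D8A
One's-complement sum = 0x7D8A.
Checksum = ~0x7D8A & 0xFFFF = 0x8275.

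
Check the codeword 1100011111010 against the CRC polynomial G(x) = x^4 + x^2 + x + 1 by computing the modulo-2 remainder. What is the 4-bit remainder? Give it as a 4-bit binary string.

Modulo-2 division of 1100011111010 by 10111:
  pos 0: 11000 XOR 10111 = 01111
  pos 1: 11111 XOR 10111 = 01000
  pos 2: 10001 XOR 10111 = 00110
  pos 4: 11011 XOR 10111 = 01100
  pos 5: 11001 XOR 10111 = 01110
  pos 6: 11100 XOR 10111 = 01011
  pos 7: 10111 XOR 10111 = 00000
Remainder = 0000 (zero — the frame passes the CRC check).

0000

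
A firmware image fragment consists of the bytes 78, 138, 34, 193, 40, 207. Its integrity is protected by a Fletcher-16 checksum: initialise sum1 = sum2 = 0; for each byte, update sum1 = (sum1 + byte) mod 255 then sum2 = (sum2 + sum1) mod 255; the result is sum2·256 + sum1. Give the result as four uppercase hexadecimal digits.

Running sums (mod 255):
  after byte 0 (78): sum1=78, sum2=78
  after byte 1 (138): sum1=216, sum2=39
  after byte 2 (34): sum1=250, sum2=34
  after byte 3 (193): sum1=188, sum2=222
  after byte 4 (40): sum1=228, sum2=195
  after byte 5 (207): sum1=180, sum2=120
Checksum = sum2·256 + sum1 = 120·256 + 180 = 30900 = 0x78B4.

78B4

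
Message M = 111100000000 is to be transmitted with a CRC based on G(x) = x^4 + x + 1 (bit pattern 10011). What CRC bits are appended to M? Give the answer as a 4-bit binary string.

Append 4 zeros: 1111000000000000. Divide by 10011 (XOR where the leading bit is 1):
  pos 0: 11110 XOR 10011 = 01101
  pos 1: 11010 XOR 10011 = 01001
  pos 2: 10010 XOR 10011 = 00001
  pos 6: 10000 XOR 10011 = 00011
  pos 9: 11000 XOR 10011 = 01011
  pos 10: 10110 XOR 10011 = 00101
Remainder (last 4 bits) = 1010. This is the CRC / FCS.

1010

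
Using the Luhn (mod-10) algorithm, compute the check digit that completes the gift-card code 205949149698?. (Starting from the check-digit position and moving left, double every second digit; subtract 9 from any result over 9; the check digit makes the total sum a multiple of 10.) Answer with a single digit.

Partial digits right→left: 8 9 6 9 4 1 9 4 9 5 0 2
Double every second digit counting from the check-digit position (so the 1st, 3rd, 5th, ... of the partial from the right).
  doubled (with −9 where >9): 7 3 8 9 9 0 → sum 36
  kept as-is: 9 9 1 4 5 2 → sum 30
Total = 36 + 30 = 66.
Check digit = (10 − (66 mod 10)) mod 10 = 4.

4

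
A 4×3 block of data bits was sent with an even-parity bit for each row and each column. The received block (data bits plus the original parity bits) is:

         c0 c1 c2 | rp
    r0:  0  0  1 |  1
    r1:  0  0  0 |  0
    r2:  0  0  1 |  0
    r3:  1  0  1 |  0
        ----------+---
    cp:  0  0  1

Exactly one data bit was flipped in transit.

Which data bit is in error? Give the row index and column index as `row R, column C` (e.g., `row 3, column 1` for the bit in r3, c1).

Recompute each row's even parity and compare to rp:
  r0: data parity 1, sent rp 1 → ok
  r1: data parity 0, sent rp 0 → ok
  r2: data parity 1, sent rp 0 → mismatch
  r3: data parity 0, sent rp 0 → ok
Recompute each column's even parity and compare to cp:
  c0: data parity 1, sent cp 0 → mismatch
  c1: data parity 0, sent cp 0 → ok
  c2: data parity 1, sent cp 1 → ok
Exactly one row (r2) and one column (c0) fail → the flipped bit is at their intersection.

row 2, column 0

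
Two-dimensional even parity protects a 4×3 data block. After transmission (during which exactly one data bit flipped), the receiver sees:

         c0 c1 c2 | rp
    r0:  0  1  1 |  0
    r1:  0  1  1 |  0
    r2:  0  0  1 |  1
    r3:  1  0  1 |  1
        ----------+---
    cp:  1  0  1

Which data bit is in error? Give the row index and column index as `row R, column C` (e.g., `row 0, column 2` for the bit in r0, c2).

Recompute each row's even parity and compare to rp:
  r0: data parity 0, sent rp 0 → ok
  r1: data parity 0, sent rp 0 → ok
  r2: data parity 1, sent rp 1 → ok
  r3: data parity 0, sent rp 1 → mismatch
Recompute each column's even parity and compare to cp:
  c0: data parity 1, sent cp 1 → ok
  c1: data parity 0, sent cp 0 → ok
  c2: data parity 0, sent cp 1 → mismatch
Exactly one row (r3) and one column (c2) fail → the flipped bit is at their intersection.

row 3, column 2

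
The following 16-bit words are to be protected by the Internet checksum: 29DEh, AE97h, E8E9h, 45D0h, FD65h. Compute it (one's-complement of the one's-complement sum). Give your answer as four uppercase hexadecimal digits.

One's-complement addition (fold any carry out of bit 15 back into bit 0):
  0x29DE + 0xAE97 = 0x0D875
  0xD875 + 0xE8E9 = 0x1C15E → wrap carry → 0xC15F
  0xC15F + 0x45D0 = 0x1072F → wrap carry → 0x0730
  0x0730 + 0xFD65 = 0x10495 → wrap carry → 0x0496
One's-complement sum = 0x0496.
Checksum = ~0x0496 & 0xFFFF = 0xFB69.

FB69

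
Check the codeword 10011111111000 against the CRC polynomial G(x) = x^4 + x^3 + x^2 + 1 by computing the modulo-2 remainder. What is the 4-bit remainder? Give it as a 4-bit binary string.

Modulo-2 division of 10011111111000 by 11101:
  pos 0: 10011 XOR 11101 = 01110
  pos 1: 11101 XOR 11101 = 00000
  pos 6: 11111 XOR 11101 = 00010
  pos 9: 10000 XOR 11101 = 01101
Remainder = 1101 (nonzero — an error is detected).

1101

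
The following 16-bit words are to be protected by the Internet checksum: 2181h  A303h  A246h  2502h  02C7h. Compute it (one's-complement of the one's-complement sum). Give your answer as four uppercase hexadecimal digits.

716B

One's-complement addition (fold any carry out of bit 15 back into bit 0):
  0x2181 + 0xA303 = 0x0C484
  0xC484 + 0xA246 = 0x166CA → wrap carry → 0x66CB
  0x66CB + 0x2502 = 0x08BCD
  0x8BCD + 0x02C7 = 0x08E94
One's-complement sum = 0x8E94.
Checksum = ~0x8E94 & 0xFFFF = 0x716B.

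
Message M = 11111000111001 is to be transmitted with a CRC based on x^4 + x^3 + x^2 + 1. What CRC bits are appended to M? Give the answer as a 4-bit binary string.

Append 4 zeros: 111110001110010000. Divide by 11101 (XOR where the leading bit is 1):
  pos 0: 11111 XOR 11101 = 00010
  pos 3: 10000 XOR 11101 = 01101
  pos 4: 11011 XOR 11101 = 00110
  pos 6: 11011 XOR 11101 = 00110
  pos 8: 11000 XOR 11101 = 00101
  pos 10: 10110 XOR 11101 = 01011
  pos 11: 10110 XOR 11101 = 01011
  pos 12: 10110 XOR 11101 = 01011
  pos 13: 10110 XOR 11101 = 01011
Remainder (last 4 bits) = 1011. This is the CRC / FCS.

1011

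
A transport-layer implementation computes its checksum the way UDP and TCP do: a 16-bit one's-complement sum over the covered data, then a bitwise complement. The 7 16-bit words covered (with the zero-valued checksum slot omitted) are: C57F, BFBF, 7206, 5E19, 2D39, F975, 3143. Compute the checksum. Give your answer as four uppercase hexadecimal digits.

One's-complement addition (fold any carry out of bit 15 back into bit 0):
  0xC57F + 0xBFBF = 0x1853E → wrap carry → 0x853F
  0x853F + 0x7206 = 0x0F745
  0xF745 + 0x5E19 = 0x1555E → wrap carry → 0x555F
  0x555F + 0x2D39 = 0x08298
  0x8298 + 0xF975 = 0x17C0D → wrap carry → 0x7C0E
  0x7C0E + 0x3143 = 0x0AD51
One's-complement sum = 0xAD51.
Checksum = ~0xAD51 & 0xFFFF = 0x52AE.

52AE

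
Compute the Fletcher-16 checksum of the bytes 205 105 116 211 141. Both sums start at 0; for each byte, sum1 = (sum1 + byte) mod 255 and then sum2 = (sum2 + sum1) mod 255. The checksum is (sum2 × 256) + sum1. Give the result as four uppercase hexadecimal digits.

Running sums (mod 255):
  after byte 0 (205): sum1=205, sum2=205
  after byte 1 (105): sum1=55, sum2=5
  after byte 2 (116): sum1=171, sum2=176
  after byte 3 (211): sum1=127, sum2=48
  after byte 4 (141): sum1=13, sum2=61
Checksum = sum2·256 + sum1 = 61·256 + 13 = 15629 = 0x3D0D.

3D0D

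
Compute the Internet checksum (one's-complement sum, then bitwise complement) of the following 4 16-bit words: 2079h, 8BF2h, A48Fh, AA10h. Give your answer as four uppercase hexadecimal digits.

04F4

One's-complement addition (fold any carry out of bit 15 back into bit 0):
  0x2079 + 0x8BF2 = 0x0AC6B
  0xAC6B + 0xA48F = 0x150FA → wrap carry → 0x50FB
  0x50FB + 0xAA10 = 0x0FB0B
One's-complement sum = 0xFB0B.
Checksum = ~0xFB0B & 0xFFFF = 0x04F4.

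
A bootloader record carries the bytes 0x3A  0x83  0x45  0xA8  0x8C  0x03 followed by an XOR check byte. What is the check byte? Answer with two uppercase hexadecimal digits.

DB

XOR the bytes together:
  start with 0x3A
  0x3A ⊕ 0x83 = 0xB9
  0xB9 ⊕ 0x45 = 0xFC
  0xFC ⊕ 0xA8 = 0x54
  0x54 ⊕ 0x8C = 0xD8
  0xD8 ⊕ 0x03 = 0xDB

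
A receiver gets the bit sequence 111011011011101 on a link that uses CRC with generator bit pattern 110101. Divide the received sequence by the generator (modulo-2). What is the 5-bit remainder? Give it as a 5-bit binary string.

Modulo-2 division of 111011011011101 by 110101:
  pos 0: 111011 XOR 110101 = 001110
  pos 2: 111001 XOR 110101 = 001100
  pos 4: 110010 XOR 110101 = 000111
  pos 7: 111111 XOR 110101 = 001010
  pos 9: 101001 XOR 110101 = 011100
Remainder = 11100 (nonzero — an error is detected).

11100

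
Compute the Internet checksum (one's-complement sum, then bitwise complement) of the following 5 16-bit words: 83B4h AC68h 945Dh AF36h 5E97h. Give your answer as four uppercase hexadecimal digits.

2DB7

One's-complement addition (fold any carry out of bit 15 back into bit 0):
  0x83B4 + 0xAC68 = 0x1301C → wrap carry → 0x301D
  0x301D + 0x945D = 0x0C47A
  0xC47A + 0xAF36 = 0x173B0 → wrap carry → 0x73B1
  0x73B1 + 0x5E97 = 0x0D248
One's-complement sum = 0xD248.
Checksum = ~0xD248 & 0xFFFF = 0x2DB7.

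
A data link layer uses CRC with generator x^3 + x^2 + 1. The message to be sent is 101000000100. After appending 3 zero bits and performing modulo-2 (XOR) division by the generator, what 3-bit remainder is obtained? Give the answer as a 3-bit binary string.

Append 3 zeros: 101000000100000. Divide by 1101 (XOR where the leading bit is 1):
  pos 0: 1010 XOR 1101 = 0111
  pos 1: 1110 XOR 1101 = 0011
  pos 3: 1100 XOR 1101 = 0001
  pos 6: 1001 XOR 1101 = 0100
  pos 7: 1000 XOR 1101 = 0101
  pos 8: 1010 XOR 1101 = 0111
  pos 9: 1110 XOR 1101 = 0011
  pos 11: 1100 XOR 1101 = 0001
Remainder (last 3 bits) = 001. This is the CRC / FCS.

001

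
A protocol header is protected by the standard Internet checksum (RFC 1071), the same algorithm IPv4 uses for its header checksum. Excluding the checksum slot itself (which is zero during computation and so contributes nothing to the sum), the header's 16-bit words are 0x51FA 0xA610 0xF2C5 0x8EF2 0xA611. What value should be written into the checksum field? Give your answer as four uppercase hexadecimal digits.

One's-complement addition (fold any carry out of bit 15 back into bit 0):
  0x51FA + 0xA610 = 0x0F80A
  0xF80A + 0xF2C5 = 0x1EACF → wrap carry → 0xEAD0
  0xEAD0 + 0x8EF2 = 0x179C2 → wrap carry → 0x79C3
  0x79C3 + 0xA611 = 0x11FD4 → wrap carry → 0x1FD5
One's-complement sum = 0x1FD5.
Checksum = ~0x1FD5 & 0xFFFF = 0xE02A.

E02A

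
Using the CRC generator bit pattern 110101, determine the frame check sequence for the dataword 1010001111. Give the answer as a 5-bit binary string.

10001

Append 5 zeros: 101000111100000. Divide by 110101 (XOR where the leading bit is 1):
  pos 0: 101000 XOR 110101 = 011101
  pos 1: 111011 XOR 110101 = 001110
  pos 3: 111011 XOR 110101 = 001110
  pos 5: 111010 XOR 110101 = 001111
  pos 7: 111100 XOR 110101 = 001001
  pos 9: 100100 XOR 110101 = 010001
Remainder (last 5 bits) = 10001. This is the CRC / FCS.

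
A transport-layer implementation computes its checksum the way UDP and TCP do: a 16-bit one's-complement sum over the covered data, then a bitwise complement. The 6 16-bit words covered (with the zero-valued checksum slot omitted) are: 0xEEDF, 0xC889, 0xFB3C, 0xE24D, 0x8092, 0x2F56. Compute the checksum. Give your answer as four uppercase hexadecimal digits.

BB22

One's-complement addition (fold any carry out of bit 15 back into bit 0):
  0xEEDF + 0xC889 = 0x1B768 → wrap carry → 0xB769
  0xB769 + 0xFB3C = 0x1B2A5 → wrap carry → 0xB2A6
  0xB2A6 + 0xE24D = 0x194F3 → wrap carry → 0x94F4
  0x94F4 + 0x8092 = 0x11586 → wrap carry → 0x1587
  0x1587 + 0x2F56 = 0x044DD
One's-complement sum = 0x44DD.
Checksum = ~0x44DD & 0xFFFF = 0xBB22.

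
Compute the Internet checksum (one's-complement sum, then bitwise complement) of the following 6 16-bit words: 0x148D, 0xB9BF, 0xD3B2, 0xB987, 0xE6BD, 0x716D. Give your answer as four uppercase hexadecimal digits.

4C4D

One's-complement addition (fold any carry out of bit 15 back into bit 0):
  0x148D + 0xB9BF = 0x0CE4C
  0xCE4C + 0xD3B2 = 0x1A1FE → wrap carry → 0xA1FF
  0xA1FF + 0xB987 = 0x15B86 → wrap carry → 0x5B87
  0x5B87 + 0xE6BD = 0x14244 → wrap carry → 0x4245
  0x4245 + 0x716D = 0x0B3B2
One's-complement sum = 0xB3B2.
Checksum = ~0xB3B2 & 0xFFFF = 0x4C4D.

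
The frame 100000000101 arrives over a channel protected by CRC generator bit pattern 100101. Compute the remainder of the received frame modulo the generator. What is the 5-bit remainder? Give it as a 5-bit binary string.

Modulo-2 division of 100000000101 by 100101:
  pos 0: 100000 XOR 100101 = 000101
  pos 3: 101000 XOR 100101 = 001101
  pos 5: 110110 XOR 100101 = 010011
  pos 6: 100111 XOR 100101 = 000010
Remainder = 00010 (nonzero — an error is detected).

00010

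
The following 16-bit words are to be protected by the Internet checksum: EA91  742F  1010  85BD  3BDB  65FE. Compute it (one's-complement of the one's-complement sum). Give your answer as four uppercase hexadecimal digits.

One's-complement addition (fold any carry out of bit 15 back into bit 0):
  0xEA91 + 0x742F = 0x15EC0 → wrap carry → 0x5EC1
  0x5EC1 + 0x1010 = 0x06ED1
  0x6ED1 + 0x85BD = 0x0F48E
  0xF48E + 0x3BDB = 0x13069 → wrap carry → 0x306A
  0x306A + 0x65FE = 0x09668
One's-complement sum = 0x9668.
Checksum = ~0x9668 & 0xFFFF = 0x6997.

6997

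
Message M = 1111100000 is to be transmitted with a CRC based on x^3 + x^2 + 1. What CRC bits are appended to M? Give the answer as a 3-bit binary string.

111

Append 3 zeros: 1111100000000. Divide by 1101 (XOR where the leading bit is 1):
  pos 0: 1111 XOR 1101 = 0010
  pos 2: 1010 XOR 1101 = 0111
  pos 3: 1110 XOR 1101 = 0011
  pos 5: 1100 XOR 1101 = 0001
  pos 8: 1000 XOR 1101 = 0101
  pos 9: 1010 XOR 1101 = 0111
Remainder (last 3 bits) = 111. This is the CRC / FCS.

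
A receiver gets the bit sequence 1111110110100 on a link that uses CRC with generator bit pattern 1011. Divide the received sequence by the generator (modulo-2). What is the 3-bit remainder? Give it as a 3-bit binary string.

000

Modulo-2 division of 1111110110100 by 1011:
  pos 0: 1111 XOR 1011 = 0100
  pos 1: 1001 XOR 1011 = 0010
  pos 3: 1010 XOR 1011 = 0001
  pos 6: 1110 XOR 1011 = 0101
  pos 7: 1011 XOR 1011 = 0000
Remainder = 000 (zero — the frame passes the CRC check).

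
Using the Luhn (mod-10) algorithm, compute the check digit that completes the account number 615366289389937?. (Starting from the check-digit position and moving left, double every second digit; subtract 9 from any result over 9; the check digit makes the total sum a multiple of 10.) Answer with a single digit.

6

Partial digits right→left: 7 3 9 9 8 3 9 8 2 6 6 3 5 1 6
Double every second digit counting from the check-digit position (so the 1st, 3rd, 5th, ... of the partial from the right).
  doubled (with −9 where >9): 5 9 7 9 4 3 1 3 → sum 41
  kept as-is: 3 9 3 8 6 3 1 → sum 33
Total = 41 + 33 = 74.
Check digit = (10 − (74 mod 10)) mod 10 = 6.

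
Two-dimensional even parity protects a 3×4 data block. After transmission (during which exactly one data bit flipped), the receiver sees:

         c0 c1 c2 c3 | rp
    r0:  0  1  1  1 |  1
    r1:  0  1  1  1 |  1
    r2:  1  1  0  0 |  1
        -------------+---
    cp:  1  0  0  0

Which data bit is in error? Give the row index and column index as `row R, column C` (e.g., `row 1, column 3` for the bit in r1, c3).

row 2, column 1

Recompute each row's even parity and compare to rp:
  r0: data parity 1, sent rp 1 → ok
  r1: data parity 1, sent rp 1 → ok
  r2: data parity 0, sent rp 1 → mismatch
Recompute each column's even parity and compare to cp:
  c0: data parity 1, sent cp 1 → ok
  c1: data parity 1, sent cp 0 → mismatch
  c2: data parity 0, sent cp 0 → ok
  c3: data parity 0, sent cp 0 → ok
Exactly one row (r2) and one column (c1) fail → the flipped bit is at their intersection.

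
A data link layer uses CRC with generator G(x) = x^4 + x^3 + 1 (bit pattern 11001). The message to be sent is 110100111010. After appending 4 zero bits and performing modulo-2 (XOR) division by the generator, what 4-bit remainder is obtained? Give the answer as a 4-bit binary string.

Append 4 zeros: 1101001110100000. Divide by 11001 (XOR where the leading bit is 1):
  pos 0: 11010 XOR 11001 = 00011
  pos 3: 11011 XOR 11001 = 00010
  pos 6: 10101 XOR 11001 = 01100
  pos 7: 11000 XOR 11001 = 00001
  pos 11: 10000 XOR 11001 = 01001
Remainder (last 4 bits) = 1001. This is the CRC / FCS.

1001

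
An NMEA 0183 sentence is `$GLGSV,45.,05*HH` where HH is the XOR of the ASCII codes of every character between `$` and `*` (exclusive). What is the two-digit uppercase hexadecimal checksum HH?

XOR the ASCII codes of the payload characters:
  'G' = 0x47 → acc = 0x47
  'L' = 0x4C → acc = 0x0B
  'G' = 0x47 → acc = 0x4C
  'S' = 0x53 → acc = 0x1F
  'V' = 0x56 → acc = 0x49
  ',' = 0x2C → acc = 0x65
  '4' = 0x34 → acc = 0x51
  '5' = 0x35 → acc = 0x64
  '.' = 0x2E → acc = 0x4A
  ',' = 0x2C → acc = 0x66
  '0' = 0x30 → acc = 0x56
  '5' = 0x35 → acc = 0x63
Checksum = 0x63.

63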